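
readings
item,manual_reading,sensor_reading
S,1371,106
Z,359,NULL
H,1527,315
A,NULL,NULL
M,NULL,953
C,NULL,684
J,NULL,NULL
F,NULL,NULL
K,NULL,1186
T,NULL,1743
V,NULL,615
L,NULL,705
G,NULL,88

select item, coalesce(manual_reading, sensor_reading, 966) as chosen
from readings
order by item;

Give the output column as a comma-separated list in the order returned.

966, 684, 966, 88, 1527, 966, 1186, 705, 953, 1371, 1743, 615, 359

item=A: manual_reading=NULL, sensor_reading=NULL, → literal 966 → 966
item=C: manual_reading=NULL, sensor_reading=684 → 684
item=F: manual_reading=NULL, sensor_reading=NULL, → literal 966 → 966
item=G: manual_reading=NULL, sensor_reading=88 → 88
item=H: manual_reading=1527 → 1527
item=J: manual_reading=NULL, sensor_reading=NULL, → literal 966 → 966
item=K: manual_reading=NULL, sensor_reading=1186 → 1186
item=L: manual_reading=NULL, sensor_reading=705 → 705
item=M: manual_reading=NULL, sensor_reading=953 → 953
item=S: manual_reading=1371 → 1371
item=T: manual_reading=NULL, sensor_reading=1743 → 1743
item=V: manual_reading=NULL, sensor_reading=615 → 615
item=Z: manual_reading=359 → 359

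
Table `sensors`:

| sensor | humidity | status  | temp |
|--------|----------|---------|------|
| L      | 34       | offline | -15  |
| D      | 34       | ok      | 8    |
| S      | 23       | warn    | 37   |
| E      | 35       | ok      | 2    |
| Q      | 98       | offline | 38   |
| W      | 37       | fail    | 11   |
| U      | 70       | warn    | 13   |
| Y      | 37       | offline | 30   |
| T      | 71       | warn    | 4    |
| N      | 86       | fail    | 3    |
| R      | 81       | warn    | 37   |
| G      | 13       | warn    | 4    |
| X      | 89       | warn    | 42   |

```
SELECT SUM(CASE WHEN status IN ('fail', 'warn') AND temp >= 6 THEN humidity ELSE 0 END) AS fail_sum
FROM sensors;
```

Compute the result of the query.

300

sensor=L: ✗
sensor=D: ✗
sensor=S: ✓ → 23
sensor=E: ✗
sensor=Q: ✗
sensor=W: ✓ → 37
sensor=U: ✓ → 70
sensor=Y: ✗
sensor=T: ✗
sensor=N: ✗
sensor=R: ✓ → 81
sensor=G: ✗
sensor=X: ✓ → 89
fail_sum = 23 + 37 + 70 + 81 + 89 = 300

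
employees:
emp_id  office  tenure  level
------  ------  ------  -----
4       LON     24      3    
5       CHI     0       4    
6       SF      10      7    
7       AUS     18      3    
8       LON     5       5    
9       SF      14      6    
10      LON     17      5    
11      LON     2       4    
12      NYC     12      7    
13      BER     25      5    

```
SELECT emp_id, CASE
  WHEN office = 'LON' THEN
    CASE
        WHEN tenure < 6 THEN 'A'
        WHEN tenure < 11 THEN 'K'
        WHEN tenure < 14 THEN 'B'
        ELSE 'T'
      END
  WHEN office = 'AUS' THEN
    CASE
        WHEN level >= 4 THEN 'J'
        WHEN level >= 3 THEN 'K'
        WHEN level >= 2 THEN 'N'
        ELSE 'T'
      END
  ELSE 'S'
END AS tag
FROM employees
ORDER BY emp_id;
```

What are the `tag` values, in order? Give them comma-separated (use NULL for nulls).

emp_id=4: office='LON' → inner[ELSE] → T
emp_id=5: office='CHI' → outer ELSE → S
emp_id=6: office='SF' → outer ELSE → S
emp_id=7: office='AUS' → inner[level >= 3] → K
emp_id=8: office='LON' → inner[tenure < 6] → A
emp_id=9: office='SF' → outer ELSE → S
emp_id=10: office='LON' → inner[ELSE] → T
emp_id=11: office='LON' → inner[tenure < 6] → A
emp_id=12: office='NYC' → outer ELSE → S
emp_id=13: office='BER' → outer ELSE → S

T, S, S, K, A, S, T, A, S, S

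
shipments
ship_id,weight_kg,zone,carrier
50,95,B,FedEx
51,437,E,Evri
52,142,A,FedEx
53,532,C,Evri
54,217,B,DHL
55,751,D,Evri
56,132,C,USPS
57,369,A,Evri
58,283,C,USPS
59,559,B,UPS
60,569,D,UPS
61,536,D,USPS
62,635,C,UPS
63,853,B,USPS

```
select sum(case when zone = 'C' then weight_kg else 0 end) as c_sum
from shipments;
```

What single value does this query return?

1582

ship_id=50: ✗
ship_id=51: ✗
ship_id=52: ✗
ship_id=53: ✓ → 532
ship_id=54: ✗
ship_id=55: ✗
ship_id=56: ✓ → 132
ship_id=57: ✗
ship_id=58: ✓ → 283
ship_id=59: ✗
ship_id=60: ✗
ship_id=61: ✗
ship_id=62: ✓ → 635
ship_id=63: ✗
c_sum = 532 + 132 + 283 + 635 = 1582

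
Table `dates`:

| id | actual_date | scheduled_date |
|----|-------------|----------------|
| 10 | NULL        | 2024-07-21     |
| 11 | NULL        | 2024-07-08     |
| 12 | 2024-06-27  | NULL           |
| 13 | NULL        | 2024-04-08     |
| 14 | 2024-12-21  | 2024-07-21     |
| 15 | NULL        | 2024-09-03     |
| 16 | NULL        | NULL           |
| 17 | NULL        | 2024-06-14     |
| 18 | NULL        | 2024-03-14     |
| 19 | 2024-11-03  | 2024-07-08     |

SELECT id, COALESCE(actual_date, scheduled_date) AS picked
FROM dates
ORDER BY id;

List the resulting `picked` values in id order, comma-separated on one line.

id=10: actual_date=NULL, scheduled_date=2024-07-21 → 2024-07-21
id=11: actual_date=NULL, scheduled_date=2024-07-08 → 2024-07-08
id=12: actual_date=2024-06-27 → 2024-06-27
id=13: actual_date=NULL, scheduled_date=2024-04-08 → 2024-04-08
id=14: actual_date=2024-12-21 → 2024-12-21
id=15: actual_date=NULL, scheduled_date=2024-09-03 → 2024-09-03
id=16: actual_date=NULL, scheduled_date=NULL (all NULL) → NULL
id=17: actual_date=NULL, scheduled_date=2024-06-14 → 2024-06-14
id=18: actual_date=NULL, scheduled_date=2024-03-14 → 2024-03-14
id=19: actual_date=2024-11-03 → 2024-11-03

2024-07-21, 2024-07-08, 2024-06-27, 2024-04-08, 2024-12-21, 2024-09-03, NULL, 2024-06-14, 2024-03-14, 2024-11-03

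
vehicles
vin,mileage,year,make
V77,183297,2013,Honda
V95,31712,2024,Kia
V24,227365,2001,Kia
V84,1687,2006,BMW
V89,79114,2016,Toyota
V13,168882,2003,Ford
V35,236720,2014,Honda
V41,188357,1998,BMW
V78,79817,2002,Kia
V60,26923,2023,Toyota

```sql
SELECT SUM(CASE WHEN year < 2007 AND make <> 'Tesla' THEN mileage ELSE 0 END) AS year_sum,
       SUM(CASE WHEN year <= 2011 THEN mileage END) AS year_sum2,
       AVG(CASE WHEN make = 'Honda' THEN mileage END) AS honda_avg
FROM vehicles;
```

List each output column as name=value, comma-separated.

[year_sum: year < 2007 AND make <> 'Tesla']
vin=V77: ✗
vin=V95: ✗
vin=V24: ✓ → 227365
vin=V84: ✓ → 1687
vin=V89: ✗
vin=V13: ✓ → 168882
vin=V35: ✗
vin=V41: ✓ → 188357
vin=V78: ✓ → 79817
vin=V60: ✗
year_sum = 227365 + 1687 + 168882 + 188357 + 79817 = 666108
—
[year_sum2: year <= 2011]
vin=V77: ✗
vin=V95: ✗
vin=V24: ✓ → 227365
vin=V84: ✓ → 1687
vin=V89: ✗
vin=V13: ✓ → 168882
vin=V35: ✗
vin=V41: ✓ → 188357
vin=V78: ✓ → 79817
vin=V60: ✗
year_sum2 = 227365 + 1687 + 168882 + 188357 + 79817 = 666108
—
[honda_avg: make = 'Honda']
vin=V77: ✓ → 183297
vin=V95: ✗
vin=V24: ✗
vin=V84: ✗
vin=V89: ✗
vin=V13: ✗
vin=V35: ✓ → 236720
vin=V41: ✗
vin=V78: ✗
vin=V60: ✗
honda_avg = (183297 + 236720) / 2 = 210008.5

year_sum=666108, year_sum2=666108, honda_avg=210008.5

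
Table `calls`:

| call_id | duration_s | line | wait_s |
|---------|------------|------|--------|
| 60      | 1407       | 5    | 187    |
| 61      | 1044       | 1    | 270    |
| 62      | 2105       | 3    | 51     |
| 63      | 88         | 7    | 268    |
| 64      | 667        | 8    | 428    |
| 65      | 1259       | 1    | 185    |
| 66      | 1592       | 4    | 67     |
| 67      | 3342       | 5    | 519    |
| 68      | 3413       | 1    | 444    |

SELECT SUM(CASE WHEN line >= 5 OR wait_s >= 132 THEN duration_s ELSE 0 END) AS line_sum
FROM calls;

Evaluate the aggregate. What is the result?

11220

call_id=60: ✓ → 1407
call_id=61: ✓ → 1044
call_id=62: ✗
call_id=63: ✓ → 88
call_id=64: ✓ → 667
call_id=65: ✓ → 1259
call_id=66: ✗
call_id=67: ✓ → 3342
call_id=68: ✓ → 3413
line_sum = 1407 + 1044 + 88 + 667 + 1259 + 3342 + 3413 = 11220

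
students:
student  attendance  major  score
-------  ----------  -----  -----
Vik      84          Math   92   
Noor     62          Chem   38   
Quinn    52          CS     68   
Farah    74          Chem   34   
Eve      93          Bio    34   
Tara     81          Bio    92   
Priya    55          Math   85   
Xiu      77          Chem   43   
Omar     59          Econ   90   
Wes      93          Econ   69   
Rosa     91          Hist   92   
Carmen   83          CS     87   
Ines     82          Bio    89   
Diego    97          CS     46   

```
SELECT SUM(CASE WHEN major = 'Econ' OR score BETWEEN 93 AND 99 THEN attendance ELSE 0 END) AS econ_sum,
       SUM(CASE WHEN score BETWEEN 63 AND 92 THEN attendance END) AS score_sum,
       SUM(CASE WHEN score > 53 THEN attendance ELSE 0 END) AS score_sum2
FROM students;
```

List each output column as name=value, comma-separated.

[econ_sum: major = 'Econ' OR score BETWEEN 93 AND 99]
student=Vik: ✗
student=Noor: ✗
student=Quinn: ✗
student=Farah: ✗
student=Eve: ✗
student=Tara: ✗
student=Priya: ✗
student=Xiu: ✗
student=Omar: ✓ → 59
student=Wes: ✓ → 93
student=Rosa: ✗
student=Carmen: ✗
student=Ines: ✗
student=Diego: ✗
econ_sum = 59 + 93 = 152
—
[score_sum: score BETWEEN 63 AND 92]
student=Vik: ✓ → 84
student=Noor: ✗
student=Quinn: ✓ → 52
student=Farah: ✗
student=Eve: ✗
student=Tara: ✓ → 81
student=Priya: ✓ → 55
student=Xiu: ✗
student=Omar: ✓ → 59
student=Wes: ✓ → 93
student=Rosa: ✓ → 91
student=Carmen: ✓ → 83
student=Ines: ✓ → 82
student=Diego: ✗
score_sum = 84 + 52 + 81 + 55 + 59 + 93 + 91 + 83 + 82 = 680
—
[score_sum2: score > 53]
student=Vik: ✓ → 84
student=Noor: ✗
student=Quinn: ✓ → 52
student=Farah: ✗
student=Eve: ✗
student=Tara: ✓ → 81
student=Priya: ✓ → 55
student=Xiu: ✗
student=Omar: ✓ → 59
student=Wes: ✓ → 93
student=Rosa: ✓ → 91
student=Carmen: ✓ → 83
student=Ines: ✓ → 82
student=Diego: ✗
score_sum2 = 84 + 52 + 81 + 55 + 59 + 93 + 91 + 83 + 82 = 680

econ_sum=152, score_sum=680, score_sum2=680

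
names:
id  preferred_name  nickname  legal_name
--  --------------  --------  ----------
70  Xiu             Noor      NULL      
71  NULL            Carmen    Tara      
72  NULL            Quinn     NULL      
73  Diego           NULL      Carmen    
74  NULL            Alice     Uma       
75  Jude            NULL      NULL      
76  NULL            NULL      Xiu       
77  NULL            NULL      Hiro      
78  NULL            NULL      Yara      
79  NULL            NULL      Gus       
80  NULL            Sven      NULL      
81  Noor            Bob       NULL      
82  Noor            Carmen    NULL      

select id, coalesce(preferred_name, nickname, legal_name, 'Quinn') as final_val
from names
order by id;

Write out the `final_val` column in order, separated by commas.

id=70: preferred_name=Xiu → Xiu
id=71: preferred_name=NULL, nickname=Carmen → Carmen
id=72: preferred_name=NULL, nickname=Quinn → Quinn
id=73: preferred_name=Diego → Diego
id=74: preferred_name=NULL, nickname=Alice → Alice
id=75: preferred_name=Jude → Jude
id=76: preferred_name=NULL, nickname=NULL, legal_name=Xiu → Xiu
id=77: preferred_name=NULL, nickname=NULL, legal_name=Hiro → Hiro
id=78: preferred_name=NULL, nickname=NULL, legal_name=Yara → Yara
id=79: preferred_name=NULL, nickname=NULL, legal_name=Gus → Gus
id=80: preferred_name=NULL, nickname=Sven → Sven
id=81: preferred_name=Noor → Noor
id=82: preferred_name=Noor → Noor

Xiu, Carmen, Quinn, Diego, Alice, Jude, Xiu, Hiro, Yara, Gus, Sven, Noor, Noor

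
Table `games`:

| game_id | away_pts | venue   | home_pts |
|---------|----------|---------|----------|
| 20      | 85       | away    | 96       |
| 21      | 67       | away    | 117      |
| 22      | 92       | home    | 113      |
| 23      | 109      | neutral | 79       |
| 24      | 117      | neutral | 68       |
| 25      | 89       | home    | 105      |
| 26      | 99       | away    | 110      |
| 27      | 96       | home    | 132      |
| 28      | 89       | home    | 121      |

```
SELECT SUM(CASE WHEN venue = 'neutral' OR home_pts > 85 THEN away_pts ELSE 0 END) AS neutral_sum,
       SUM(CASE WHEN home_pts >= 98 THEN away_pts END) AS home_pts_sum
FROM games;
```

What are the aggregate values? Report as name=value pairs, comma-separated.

[neutral_sum: venue = 'neutral' OR home_pts > 85]
game_id=20: ✓ → 85
game_id=21: ✓ → 67
game_id=22: ✓ → 92
game_id=23: ✓ → 109
game_id=24: ✓ → 117
game_id=25: ✓ → 89
game_id=26: ✓ → 99
game_id=27: ✓ → 96
game_id=28: ✓ → 89
neutral_sum = 85 + 67 + 92 + 109 + 117 + 89 + 99 + 96 + 89 = 843
—
[home_pts_sum: home_pts >= 98]
game_id=20: ✗
game_id=21: ✓ → 67
game_id=22: ✓ → 92
game_id=23: ✗
game_id=24: ✗
game_id=25: ✓ → 89
game_id=26: ✓ → 99
game_id=27: ✓ → 96
game_id=28: ✓ → 89
home_pts_sum = 67 + 92 + 89 + 99 + 96 + 89 = 532

neutral_sum=843, home_pts_sum=532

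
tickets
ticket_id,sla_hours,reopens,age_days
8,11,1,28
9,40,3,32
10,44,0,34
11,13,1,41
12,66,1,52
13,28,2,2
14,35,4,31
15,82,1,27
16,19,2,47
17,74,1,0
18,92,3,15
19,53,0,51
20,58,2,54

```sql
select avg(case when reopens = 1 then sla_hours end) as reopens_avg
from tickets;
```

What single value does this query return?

49.2

ticket_id=8: ✓ → 11
ticket_id=9: ✗
ticket_id=10: ✗
ticket_id=11: ✓ → 13
ticket_id=12: ✓ → 66
ticket_id=13: ✗
ticket_id=14: ✗
ticket_id=15: ✓ → 82
ticket_id=16: ✗
ticket_id=17: ✓ → 74
ticket_id=18: ✗
ticket_id=19: ✗
ticket_id=20: ✗
reopens_avg = (11 + 13 + 66 + 82 + 74) / 5 = 49.2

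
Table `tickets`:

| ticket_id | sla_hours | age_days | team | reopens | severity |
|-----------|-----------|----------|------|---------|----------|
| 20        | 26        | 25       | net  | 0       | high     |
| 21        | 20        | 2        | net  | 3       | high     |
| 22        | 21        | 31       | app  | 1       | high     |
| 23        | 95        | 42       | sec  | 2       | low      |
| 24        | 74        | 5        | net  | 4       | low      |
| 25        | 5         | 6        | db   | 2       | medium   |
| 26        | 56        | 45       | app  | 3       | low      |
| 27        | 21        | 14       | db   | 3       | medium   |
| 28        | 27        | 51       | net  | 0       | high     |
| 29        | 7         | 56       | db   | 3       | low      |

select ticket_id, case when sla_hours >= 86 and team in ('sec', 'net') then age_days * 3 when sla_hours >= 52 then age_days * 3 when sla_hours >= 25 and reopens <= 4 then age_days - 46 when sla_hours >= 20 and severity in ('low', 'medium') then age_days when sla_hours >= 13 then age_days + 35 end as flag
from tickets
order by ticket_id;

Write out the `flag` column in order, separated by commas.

ticket_id=20: sla_hours >= 25 and reopens <= 4 → -21
ticket_id=21: sla_hours >= 13 → 37
ticket_id=22: sla_hours >= 13 → 66
ticket_id=23: sla_hours >= 86 and team in ('sec', 'net') → 126
ticket_id=24: sla_hours >= 52 → 15
ticket_id=25: (no match → NULL) → NULL
ticket_id=26: sla_hours >= 52 → 135
ticket_id=27: sla_hours >= 20 and severity in ('low', 'medium') → 14
ticket_id=28: sla_hours >= 25 and reopens <= 4 → 5
ticket_id=29: (no match → NULL) → NULL

-21, 37, 66, 126, 15, NULL, 135, 14, 5, NULL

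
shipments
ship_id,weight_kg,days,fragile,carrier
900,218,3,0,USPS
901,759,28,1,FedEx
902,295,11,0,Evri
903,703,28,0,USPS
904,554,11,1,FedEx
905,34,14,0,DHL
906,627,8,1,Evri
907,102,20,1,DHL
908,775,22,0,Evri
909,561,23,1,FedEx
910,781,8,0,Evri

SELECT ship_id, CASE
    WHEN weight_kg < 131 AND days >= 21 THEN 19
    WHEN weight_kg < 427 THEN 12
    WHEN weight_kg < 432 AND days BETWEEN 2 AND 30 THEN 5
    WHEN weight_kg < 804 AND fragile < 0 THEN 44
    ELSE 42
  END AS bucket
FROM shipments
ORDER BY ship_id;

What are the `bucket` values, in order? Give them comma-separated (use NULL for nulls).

12, 42, 12, 42, 42, 12, 42, 12, 42, 42, 42

ship_id=900: weight_kg < 427 → 12
ship_id=901: ELSE → 42
ship_id=902: weight_kg < 427 → 12
ship_id=903: ELSE → 42
ship_id=904: ELSE → 42
ship_id=905: weight_kg < 427 → 12
ship_id=906: ELSE → 42
ship_id=907: weight_kg < 427 → 12
ship_id=908: ELSE → 42
ship_id=909: ELSE → 42
ship_id=910: ELSE → 42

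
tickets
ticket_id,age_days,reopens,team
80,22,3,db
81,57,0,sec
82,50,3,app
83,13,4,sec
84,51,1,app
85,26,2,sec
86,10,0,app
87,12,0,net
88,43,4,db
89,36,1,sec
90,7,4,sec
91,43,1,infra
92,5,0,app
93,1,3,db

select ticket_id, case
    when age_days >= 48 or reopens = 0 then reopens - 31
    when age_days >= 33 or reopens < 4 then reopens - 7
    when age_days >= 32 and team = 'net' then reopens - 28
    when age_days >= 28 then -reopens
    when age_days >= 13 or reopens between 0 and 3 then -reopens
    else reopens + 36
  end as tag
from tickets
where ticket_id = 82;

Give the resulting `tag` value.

-28

ticket_id = 82: age_days=50, reopens=3, team=app.
age_days >= 48 or reopens = 0 → true → -28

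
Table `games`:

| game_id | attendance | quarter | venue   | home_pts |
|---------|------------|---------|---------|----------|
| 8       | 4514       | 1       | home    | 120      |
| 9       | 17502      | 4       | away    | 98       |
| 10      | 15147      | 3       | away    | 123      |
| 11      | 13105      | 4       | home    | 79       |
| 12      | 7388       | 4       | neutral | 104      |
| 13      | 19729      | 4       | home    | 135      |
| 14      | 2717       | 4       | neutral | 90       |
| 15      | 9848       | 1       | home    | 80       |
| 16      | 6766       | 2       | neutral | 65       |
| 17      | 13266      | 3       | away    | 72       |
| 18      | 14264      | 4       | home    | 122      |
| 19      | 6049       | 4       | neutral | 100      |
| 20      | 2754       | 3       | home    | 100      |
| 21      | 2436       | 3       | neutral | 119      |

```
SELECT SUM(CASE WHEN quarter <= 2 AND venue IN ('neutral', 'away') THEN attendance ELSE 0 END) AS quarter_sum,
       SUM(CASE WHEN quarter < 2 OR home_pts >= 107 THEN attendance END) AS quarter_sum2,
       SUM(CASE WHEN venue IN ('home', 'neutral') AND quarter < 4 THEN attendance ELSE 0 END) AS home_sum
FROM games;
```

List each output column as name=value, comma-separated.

[quarter_sum: quarter <= 2 AND venue IN ('neutral', 'away')]
game_id=8: ✗
game_id=9: ✗
game_id=10: ✗
game_id=11: ✗
game_id=12: ✗
game_id=13: ✗
game_id=14: ✗
game_id=15: ✗
game_id=16: ✓ → 6766
game_id=17: ✗
game_id=18: ✗
game_id=19: ✗
game_id=20: ✗
game_id=21: ✗
quarter_sum = 6766
—
[quarter_sum2: quarter < 2 OR home_pts >= 107]
game_id=8: ✓ → 4514
game_id=9: ✗
game_id=10: ✓ → 15147
game_id=11: ✗
game_id=12: ✗
game_id=13: ✓ → 19729
game_id=14: ✗
game_id=15: ✓ → 9848
game_id=16: ✗
game_id=17: ✗
game_id=18: ✓ → 14264
game_id=19: ✗
game_id=20: ✗
game_id=21: ✓ → 2436
quarter_sum2 = 4514 + 15147 + 19729 + 9848 + 14264 + 2436 = 65938
—
[home_sum: venue IN ('home', 'neutral') AND quarter < 4]
game_id=8: ✓ → 4514
game_id=9: ✗
game_id=10: ✗
game_id=11: ✗
game_id=12: ✗
game_id=13: ✗
game_id=14: ✗
game_id=15: ✓ → 9848
game_id=16: ✓ → 6766
game_id=17: ✗
game_id=18: ✗
game_id=19: ✗
game_id=20: ✓ → 2754
game_id=21: ✓ → 2436
home_sum = 4514 + 9848 + 6766 + 2754 + 2436 = 26318

quarter_sum=6766, quarter_sum2=65938, home_sum=26318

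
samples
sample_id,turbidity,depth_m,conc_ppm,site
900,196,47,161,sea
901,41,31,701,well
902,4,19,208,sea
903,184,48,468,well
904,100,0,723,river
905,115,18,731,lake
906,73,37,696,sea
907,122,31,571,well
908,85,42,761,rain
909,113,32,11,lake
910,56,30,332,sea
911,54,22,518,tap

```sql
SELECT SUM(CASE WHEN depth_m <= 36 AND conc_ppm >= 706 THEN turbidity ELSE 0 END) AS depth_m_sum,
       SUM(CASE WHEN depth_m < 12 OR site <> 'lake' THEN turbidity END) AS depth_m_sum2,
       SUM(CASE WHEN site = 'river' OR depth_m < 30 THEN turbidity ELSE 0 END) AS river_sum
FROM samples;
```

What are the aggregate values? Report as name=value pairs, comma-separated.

depth_m_sum=215, depth_m_sum2=915, river_sum=273

[depth_m_sum: depth_m <= 36 AND conc_ppm >= 706]
sample_id=900: ✗
sample_id=901: ✗
sample_id=902: ✗
sample_id=903: ✗
sample_id=904: ✓ → 100
sample_id=905: ✓ → 115
sample_id=906: ✗
sample_id=907: ✗
sample_id=908: ✗
sample_id=909: ✗
sample_id=910: ✗
sample_id=911: ✗
depth_m_sum = 100 + 115 = 215
—
[depth_m_sum2: depth_m < 12 OR site <> 'lake']
sample_id=900: ✓ → 196
sample_id=901: ✓ → 41
sample_id=902: ✓ → 4
sample_id=903: ✓ → 184
sample_id=904: ✓ → 100
sample_id=905: ✗
sample_id=906: ✓ → 73
sample_id=907: ✓ → 122
sample_id=908: ✓ → 85
sample_id=909: ✗
sample_id=910: ✓ → 56
sample_id=911: ✓ → 54
depth_m_sum2 = 196 + 41 + 4 + 184 + 100 + 73 + 122 + 85 + 56 + 54 = 915
—
[river_sum: site = 'river' OR depth_m < 30]
sample_id=900: ✗
sample_id=901: ✗
sample_id=902: ✓ → 4
sample_id=903: ✗
sample_id=904: ✓ → 100
sample_id=905: ✓ → 115
sample_id=906: ✗
sample_id=907: ✗
sample_id=908: ✗
sample_id=909: ✗
sample_id=910: ✗
sample_id=911: ✓ → 54
river_sum = 4 + 100 + 115 + 54 = 273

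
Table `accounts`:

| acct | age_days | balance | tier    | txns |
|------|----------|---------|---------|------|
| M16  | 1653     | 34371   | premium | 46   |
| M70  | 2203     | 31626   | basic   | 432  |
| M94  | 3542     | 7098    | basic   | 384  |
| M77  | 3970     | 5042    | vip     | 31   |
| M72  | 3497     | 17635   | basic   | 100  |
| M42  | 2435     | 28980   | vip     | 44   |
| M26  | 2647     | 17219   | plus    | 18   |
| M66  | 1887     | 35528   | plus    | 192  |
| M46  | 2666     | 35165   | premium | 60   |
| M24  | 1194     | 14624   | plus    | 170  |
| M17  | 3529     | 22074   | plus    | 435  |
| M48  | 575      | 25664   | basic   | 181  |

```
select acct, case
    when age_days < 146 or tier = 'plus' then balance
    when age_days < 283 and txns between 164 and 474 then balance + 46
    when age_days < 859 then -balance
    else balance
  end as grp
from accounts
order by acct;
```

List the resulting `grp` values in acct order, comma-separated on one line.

acct=M16: ELSE → 34371
acct=M17: age_days < 146 or tier = 'plus' → 22074
acct=M24: age_days < 146 or tier = 'plus' → 14624
acct=M26: age_days < 146 or tier = 'plus' → 17219
acct=M42: ELSE → 28980
acct=M46: ELSE → 35165
acct=M48: age_days < 859 → -25664
acct=M66: age_days < 146 or tier = 'plus' → 35528
acct=M70: ELSE → 31626
acct=M72: ELSE → 17635
acct=M77: ELSE → 5042
acct=M94: ELSE → 7098

34371, 22074, 14624, 17219, 28980, 35165, -25664, 35528, 31626, 17635, 5042, 7098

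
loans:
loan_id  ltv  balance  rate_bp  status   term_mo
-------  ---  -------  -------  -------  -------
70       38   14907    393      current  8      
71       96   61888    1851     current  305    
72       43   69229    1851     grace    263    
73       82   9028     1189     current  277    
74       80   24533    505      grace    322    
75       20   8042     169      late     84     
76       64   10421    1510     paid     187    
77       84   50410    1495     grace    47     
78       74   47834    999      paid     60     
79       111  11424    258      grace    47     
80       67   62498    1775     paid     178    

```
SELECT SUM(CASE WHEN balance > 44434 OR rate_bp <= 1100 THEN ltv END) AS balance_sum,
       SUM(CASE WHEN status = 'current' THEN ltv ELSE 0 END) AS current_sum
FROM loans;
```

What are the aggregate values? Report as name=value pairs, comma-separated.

[balance_sum: balance > 44434 OR rate_bp <= 1100]
loan_id=70: ✓ → 38
loan_id=71: ✓ → 96
loan_id=72: ✓ → 43
loan_id=73: ✗
loan_id=74: ✓ → 80
loan_id=75: ✓ → 20
loan_id=76: ✗
loan_id=77: ✓ → 84
loan_id=78: ✓ → 74
loan_id=79: ✓ → 111
loan_id=80: ✓ → 67
balance_sum = 38 + 96 + 43 + 80 + 20 + 84 + 74 + 111 + 67 = 613
—
[current_sum: status = 'current']
loan_id=70: ✓ → 38
loan_id=71: ✓ → 96
loan_id=72: ✗
loan_id=73: ✓ → 82
loan_id=74: ✗
loan_id=75: ✗
loan_id=76: ✗
loan_id=77: ✗
loan_id=78: ✗
loan_id=79: ✗
loan_id=80: ✗
current_sum = 38 + 96 + 82 = 216

balance_sum=613, current_sum=216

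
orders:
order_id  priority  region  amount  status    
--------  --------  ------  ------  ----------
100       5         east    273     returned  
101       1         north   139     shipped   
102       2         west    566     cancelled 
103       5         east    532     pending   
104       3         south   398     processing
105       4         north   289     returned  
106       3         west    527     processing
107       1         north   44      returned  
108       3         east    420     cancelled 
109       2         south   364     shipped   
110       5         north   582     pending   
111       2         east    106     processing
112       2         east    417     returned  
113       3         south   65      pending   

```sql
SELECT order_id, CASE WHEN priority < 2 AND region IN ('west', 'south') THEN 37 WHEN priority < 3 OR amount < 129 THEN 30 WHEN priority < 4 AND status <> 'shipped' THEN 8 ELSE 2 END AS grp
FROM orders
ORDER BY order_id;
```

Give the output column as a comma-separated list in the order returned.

order_id=100: ELSE → 2
order_id=101: priority < 3 OR amount < 129 → 30
order_id=102: priority < 3 OR amount < 129 → 30
order_id=103: ELSE → 2
order_id=104: priority < 4 AND status <> 'shipped' → 8
order_id=105: ELSE → 2
order_id=106: priority < 4 AND status <> 'shipped' → 8
order_id=107: priority < 3 OR amount < 129 → 30
order_id=108: priority < 4 AND status <> 'shipped' → 8
order_id=109: priority < 3 OR amount < 129 → 30
order_id=110: ELSE → 2
order_id=111: priority < 3 OR amount < 129 → 30
order_id=112: priority < 3 OR amount < 129 → 30
order_id=113: priority < 3 OR amount < 129 → 30

2, 30, 30, 2, 8, 2, 8, 30, 8, 30, 2, 30, 30, 30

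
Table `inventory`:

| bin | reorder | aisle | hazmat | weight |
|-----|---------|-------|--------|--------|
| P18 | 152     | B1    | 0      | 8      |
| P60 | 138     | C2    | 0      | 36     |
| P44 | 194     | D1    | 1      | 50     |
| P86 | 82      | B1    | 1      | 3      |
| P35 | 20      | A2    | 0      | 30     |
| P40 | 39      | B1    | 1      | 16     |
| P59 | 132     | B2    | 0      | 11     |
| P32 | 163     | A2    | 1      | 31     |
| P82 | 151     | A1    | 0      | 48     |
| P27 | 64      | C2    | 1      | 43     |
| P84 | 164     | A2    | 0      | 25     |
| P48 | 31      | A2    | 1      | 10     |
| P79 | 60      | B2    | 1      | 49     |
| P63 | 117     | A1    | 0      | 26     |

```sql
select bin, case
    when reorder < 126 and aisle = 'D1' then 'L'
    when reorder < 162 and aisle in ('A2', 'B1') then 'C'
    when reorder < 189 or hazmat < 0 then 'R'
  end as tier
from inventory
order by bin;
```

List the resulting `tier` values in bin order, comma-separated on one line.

bin=P18: reorder < 162 and aisle in ('A2', 'B1') → C
bin=P27: reorder < 189 or hazmat < 0 → R
bin=P32: reorder < 189 or hazmat < 0 → R
bin=P35: reorder < 162 and aisle in ('A2', 'B1') → C
bin=P40: reorder < 162 and aisle in ('A2', 'B1') → C
bin=P44: (no match → NULL) → NULL
bin=P48: reorder < 162 and aisle in ('A2', 'B1') → C
bin=P59: reorder < 189 or hazmat < 0 → R
bin=P60: reorder < 189 or hazmat < 0 → R
bin=P63: reorder < 189 or hazmat < 0 → R
bin=P79: reorder < 189 or hazmat < 0 → R
bin=P82: reorder < 189 or hazmat < 0 → R
bin=P84: reorder < 189 or hazmat < 0 → R
bin=P86: reorder < 162 and aisle in ('A2', 'B1') → C

C, R, R, C, C, NULL, C, R, R, R, R, R, R, C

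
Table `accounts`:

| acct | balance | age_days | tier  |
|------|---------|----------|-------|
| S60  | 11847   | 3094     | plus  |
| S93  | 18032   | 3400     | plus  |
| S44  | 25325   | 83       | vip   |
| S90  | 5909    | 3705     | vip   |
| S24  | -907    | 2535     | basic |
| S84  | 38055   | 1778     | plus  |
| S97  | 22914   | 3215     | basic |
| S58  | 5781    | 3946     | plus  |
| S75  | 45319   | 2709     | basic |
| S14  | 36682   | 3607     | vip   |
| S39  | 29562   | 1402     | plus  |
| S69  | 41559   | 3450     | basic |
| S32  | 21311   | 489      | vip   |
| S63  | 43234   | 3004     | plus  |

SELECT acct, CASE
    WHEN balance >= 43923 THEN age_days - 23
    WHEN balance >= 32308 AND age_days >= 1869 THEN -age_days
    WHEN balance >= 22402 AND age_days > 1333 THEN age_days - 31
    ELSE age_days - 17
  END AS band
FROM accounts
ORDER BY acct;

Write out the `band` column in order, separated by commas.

acct=S14: balance >= 32308 AND age_days >= 1869 → -3607
acct=S24: ELSE → 2518
acct=S32: ELSE → 472
acct=S39: balance >= 22402 AND age_days > 1333 → 1371
acct=S44: ELSE → 66
acct=S58: ELSE → 3929
acct=S60: ELSE → 3077
acct=S63: balance >= 32308 AND age_days >= 1869 → -3004
acct=S69: balance >= 32308 AND age_days >= 1869 → -3450
acct=S75: balance >= 43923 → 2686
acct=S84: balance >= 22402 AND age_days > 1333 → 1747
acct=S90: ELSE → 3688
acct=S93: ELSE → 3383
acct=S97: balance >= 22402 AND age_days > 1333 → 3184

-3607, 2518, 472, 1371, 66, 3929, 3077, -3004, -3450, 2686, 1747, 3688, 3383, 3184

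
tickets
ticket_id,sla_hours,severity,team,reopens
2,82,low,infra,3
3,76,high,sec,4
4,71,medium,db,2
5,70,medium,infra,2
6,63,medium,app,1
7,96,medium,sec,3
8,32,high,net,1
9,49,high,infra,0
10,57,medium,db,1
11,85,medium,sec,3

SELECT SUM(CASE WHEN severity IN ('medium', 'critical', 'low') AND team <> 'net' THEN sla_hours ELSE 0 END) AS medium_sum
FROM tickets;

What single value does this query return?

524

ticket_id=2: ✓ → 82
ticket_id=3: ✗
ticket_id=4: ✓ → 71
ticket_id=5: ✓ → 70
ticket_id=6: ✓ → 63
ticket_id=7: ✓ → 96
ticket_id=8: ✗
ticket_id=9: ✗
ticket_id=10: ✓ → 57
ticket_id=11: ✓ → 85
medium_sum = 82 + 71 + 70 + 63 + 96 + 57 + 85 = 524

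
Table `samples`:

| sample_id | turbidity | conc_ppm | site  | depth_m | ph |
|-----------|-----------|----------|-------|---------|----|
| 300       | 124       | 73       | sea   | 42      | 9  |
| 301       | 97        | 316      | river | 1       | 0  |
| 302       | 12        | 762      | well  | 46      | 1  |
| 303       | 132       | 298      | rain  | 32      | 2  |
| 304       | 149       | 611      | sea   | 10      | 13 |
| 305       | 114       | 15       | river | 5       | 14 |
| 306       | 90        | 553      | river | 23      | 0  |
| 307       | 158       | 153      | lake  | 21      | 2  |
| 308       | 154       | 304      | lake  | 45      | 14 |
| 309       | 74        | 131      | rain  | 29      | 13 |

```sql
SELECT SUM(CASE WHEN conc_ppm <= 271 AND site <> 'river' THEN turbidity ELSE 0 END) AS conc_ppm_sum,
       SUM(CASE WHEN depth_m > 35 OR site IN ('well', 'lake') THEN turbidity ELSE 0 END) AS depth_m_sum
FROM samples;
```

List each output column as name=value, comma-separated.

[conc_ppm_sum: conc_ppm <= 271 AND site <> 'river']
sample_id=300: ✓ → 124
sample_id=301: ✗
sample_id=302: ✗
sample_id=303: ✗
sample_id=304: ✗
sample_id=305: ✗
sample_id=306: ✗
sample_id=307: ✓ → 158
sample_id=308: ✗
sample_id=309: ✓ → 74
conc_ppm_sum = 124 + 158 + 74 = 356
—
[depth_m_sum: depth_m > 35 OR site IN ('well', 'lake')]
sample_id=300: ✓ → 124
sample_id=301: ✗
sample_id=302: ✓ → 12
sample_id=303: ✗
sample_id=304: ✗
sample_id=305: ✗
sample_id=306: ✗
sample_id=307: ✓ → 158
sample_id=308: ✓ → 154
sample_id=309: ✗
depth_m_sum = 124 + 12 + 158 + 154 = 448

conc_ppm_sum=356, depth_m_sum=448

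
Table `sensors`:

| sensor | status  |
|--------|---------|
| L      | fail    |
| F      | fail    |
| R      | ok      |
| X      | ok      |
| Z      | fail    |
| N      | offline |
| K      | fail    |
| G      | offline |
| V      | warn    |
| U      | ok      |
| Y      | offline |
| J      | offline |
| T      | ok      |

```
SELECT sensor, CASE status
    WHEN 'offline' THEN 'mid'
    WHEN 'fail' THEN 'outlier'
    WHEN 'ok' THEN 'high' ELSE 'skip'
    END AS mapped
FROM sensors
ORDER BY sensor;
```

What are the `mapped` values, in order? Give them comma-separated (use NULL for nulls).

outlier, mid, mid, outlier, outlier, mid, high, high, high, skip, high, mid, outlier

sensor=F: status='fail' → outlier
sensor=G: status='offline' → mid
sensor=J: status='offline' → mid
sensor=K: status='fail' → outlier
sensor=L: status='fail' → outlier
sensor=N: status='offline' → mid
sensor=R: status='ok' → high
sensor=T: status='ok' → high
sensor=U: status='ok' → high
sensor=V: ELSE → skip
sensor=X: status='ok' → high
sensor=Y: status='offline' → mid
sensor=Z: status='fail' → outlier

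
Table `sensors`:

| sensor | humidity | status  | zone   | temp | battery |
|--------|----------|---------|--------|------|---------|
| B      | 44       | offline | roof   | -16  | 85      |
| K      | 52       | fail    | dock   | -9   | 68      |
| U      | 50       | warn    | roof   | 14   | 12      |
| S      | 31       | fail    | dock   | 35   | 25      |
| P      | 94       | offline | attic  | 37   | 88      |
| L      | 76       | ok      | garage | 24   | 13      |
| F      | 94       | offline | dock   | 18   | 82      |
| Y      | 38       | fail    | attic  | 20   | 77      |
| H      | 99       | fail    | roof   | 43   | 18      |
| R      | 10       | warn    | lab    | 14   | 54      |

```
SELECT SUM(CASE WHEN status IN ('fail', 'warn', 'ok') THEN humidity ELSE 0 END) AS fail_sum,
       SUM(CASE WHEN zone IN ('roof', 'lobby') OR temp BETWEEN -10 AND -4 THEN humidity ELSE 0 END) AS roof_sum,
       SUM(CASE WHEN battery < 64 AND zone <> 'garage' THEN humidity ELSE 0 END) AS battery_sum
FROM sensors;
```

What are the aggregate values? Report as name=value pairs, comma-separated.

fail_sum=356, roof_sum=245, battery_sum=190

[fail_sum: status IN ('fail', 'warn', 'ok')]
sensor=B: ✗
sensor=K: ✓ → 52
sensor=U: ✓ → 50
sensor=S: ✓ → 31
sensor=P: ✗
sensor=L: ✓ → 76
sensor=F: ✗
sensor=Y: ✓ → 38
sensor=H: ✓ → 99
sensor=R: ✓ → 10
fail_sum = 52 + 50 + 31 + 76 + 38 + 99 + 10 = 356
—
[roof_sum: zone IN ('roof', 'lobby') OR temp BETWEEN -10 AND -4]
sensor=B: ✓ → 44
sensor=K: ✓ → 52
sensor=U: ✓ → 50
sensor=S: ✗
sensor=P: ✗
sensor=L: ✗
sensor=F: ✗
sensor=Y: ✗
sensor=H: ✓ → 99
sensor=R: ✗
roof_sum = 44 + 52 + 50 + 99 = 245
—
[battery_sum: battery < 64 AND zone <> 'garage']
sensor=B: ✗
sensor=K: ✗
sensor=U: ✓ → 50
sensor=S: ✓ → 31
sensor=P: ✗
sensor=L: ✗
sensor=F: ✗
sensor=Y: ✗
sensor=H: ✓ → 99
sensor=R: ✓ → 10
battery_sum = 50 + 31 + 99 + 10 = 190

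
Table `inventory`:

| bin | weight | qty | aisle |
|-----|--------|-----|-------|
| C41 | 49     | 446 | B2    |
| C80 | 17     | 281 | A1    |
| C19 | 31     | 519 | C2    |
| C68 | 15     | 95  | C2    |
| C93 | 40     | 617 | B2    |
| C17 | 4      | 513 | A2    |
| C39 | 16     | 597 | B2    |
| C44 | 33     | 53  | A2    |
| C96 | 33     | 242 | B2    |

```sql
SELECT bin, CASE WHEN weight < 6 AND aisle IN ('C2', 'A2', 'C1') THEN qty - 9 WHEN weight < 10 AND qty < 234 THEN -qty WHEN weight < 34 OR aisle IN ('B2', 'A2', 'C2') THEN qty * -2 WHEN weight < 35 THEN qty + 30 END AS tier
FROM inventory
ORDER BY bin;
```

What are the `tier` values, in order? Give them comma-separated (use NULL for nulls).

bin=C17: weight < 6 AND aisle IN ('C2', 'A2', 'C1') → 504
bin=C19: weight < 34 OR aisle IN ('B2', 'A2', 'C2') → -1038
bin=C39: weight < 34 OR aisle IN ('B2', 'A2', 'C2') → -1194
bin=C41: weight < 34 OR aisle IN ('B2', 'A2', 'C2') → -892
bin=C44: weight < 34 OR aisle IN ('B2', 'A2', 'C2') → -106
bin=C68: weight < 34 OR aisle IN ('B2', 'A2', 'C2') → -190
bin=C80: weight < 34 OR aisle IN ('B2', 'A2', 'C2') → -562
bin=C93: weight < 34 OR aisle IN ('B2', 'A2', 'C2') → -1234
bin=C96: weight < 34 OR aisle IN ('B2', 'A2', 'C2') → -484

504, -1038, -1194, -892, -106, -190, -562, -1234, -484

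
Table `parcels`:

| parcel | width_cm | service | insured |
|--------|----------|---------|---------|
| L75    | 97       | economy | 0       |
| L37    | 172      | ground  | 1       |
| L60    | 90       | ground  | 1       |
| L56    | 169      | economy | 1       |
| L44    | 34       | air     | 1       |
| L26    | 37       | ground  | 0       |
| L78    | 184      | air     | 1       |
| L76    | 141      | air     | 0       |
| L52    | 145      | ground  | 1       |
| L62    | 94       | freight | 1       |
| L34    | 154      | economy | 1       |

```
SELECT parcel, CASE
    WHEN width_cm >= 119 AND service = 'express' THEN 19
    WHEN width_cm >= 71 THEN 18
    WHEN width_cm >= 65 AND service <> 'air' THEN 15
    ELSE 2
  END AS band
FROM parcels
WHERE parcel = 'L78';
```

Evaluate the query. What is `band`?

18

parcel = L78: width_cm=184, service=air, insured=1.
width_cm >= 119 AND service = 'express' → false
width_cm >= 71 → true → 18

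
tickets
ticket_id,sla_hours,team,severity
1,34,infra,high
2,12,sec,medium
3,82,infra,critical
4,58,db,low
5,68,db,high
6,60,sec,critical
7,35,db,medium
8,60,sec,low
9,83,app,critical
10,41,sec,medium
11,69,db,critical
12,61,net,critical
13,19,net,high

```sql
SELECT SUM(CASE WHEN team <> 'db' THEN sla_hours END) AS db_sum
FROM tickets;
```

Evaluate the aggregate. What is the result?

452

ticket_id=1: ✓ → 34
ticket_id=2: ✓ → 12
ticket_id=3: ✓ → 82
ticket_id=4: ✗
ticket_id=5: ✗
ticket_id=6: ✓ → 60
ticket_id=7: ✗
ticket_id=8: ✓ → 60
ticket_id=9: ✓ → 83
ticket_id=10: ✓ → 41
ticket_id=11: ✗
ticket_id=12: ✓ → 61
ticket_id=13: ✓ → 19
db_sum = 34 + 12 + 82 + 60 + 60 + 83 + 41 + 61 + 19 = 452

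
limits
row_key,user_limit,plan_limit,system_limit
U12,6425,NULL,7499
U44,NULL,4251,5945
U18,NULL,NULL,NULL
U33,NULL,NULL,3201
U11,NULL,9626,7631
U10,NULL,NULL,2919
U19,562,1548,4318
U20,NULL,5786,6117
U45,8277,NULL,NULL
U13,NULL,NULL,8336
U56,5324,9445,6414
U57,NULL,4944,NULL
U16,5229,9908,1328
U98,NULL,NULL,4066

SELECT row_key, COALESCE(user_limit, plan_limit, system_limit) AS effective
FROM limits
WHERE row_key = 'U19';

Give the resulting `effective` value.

row_key = U19: user_limit=562, plan_limit=1548, system_limit=4318.
user_limit=562 → 562

562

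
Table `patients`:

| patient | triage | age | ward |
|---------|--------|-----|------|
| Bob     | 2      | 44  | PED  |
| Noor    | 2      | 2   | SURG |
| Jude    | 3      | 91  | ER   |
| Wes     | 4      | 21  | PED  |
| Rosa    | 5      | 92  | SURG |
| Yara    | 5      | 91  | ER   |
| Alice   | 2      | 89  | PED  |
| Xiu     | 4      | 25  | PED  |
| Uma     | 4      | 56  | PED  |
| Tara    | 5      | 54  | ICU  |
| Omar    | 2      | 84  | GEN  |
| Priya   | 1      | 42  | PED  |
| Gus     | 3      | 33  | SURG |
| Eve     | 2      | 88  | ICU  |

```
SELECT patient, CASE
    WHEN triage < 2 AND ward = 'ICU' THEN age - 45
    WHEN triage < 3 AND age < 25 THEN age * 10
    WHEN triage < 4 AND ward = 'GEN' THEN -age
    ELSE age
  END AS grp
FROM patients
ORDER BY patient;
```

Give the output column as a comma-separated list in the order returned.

patient=Alice: ELSE → 89
patient=Bob: ELSE → 44
patient=Eve: ELSE → 88
patient=Gus: ELSE → 33
patient=Jude: ELSE → 91
patient=Noor: triage < 3 AND age < 25 → 20
patient=Omar: triage < 4 AND ward = 'GEN' → -84
patient=Priya: ELSE → 42
patient=Rosa: ELSE → 92
patient=Tara: ELSE → 54
patient=Uma: ELSE → 56
patient=Wes: ELSE → 21
patient=Xiu: ELSE → 25
patient=Yara: ELSE → 91

89, 44, 88, 33, 91, 20, -84, 42, 92, 54, 56, 21, 25, 91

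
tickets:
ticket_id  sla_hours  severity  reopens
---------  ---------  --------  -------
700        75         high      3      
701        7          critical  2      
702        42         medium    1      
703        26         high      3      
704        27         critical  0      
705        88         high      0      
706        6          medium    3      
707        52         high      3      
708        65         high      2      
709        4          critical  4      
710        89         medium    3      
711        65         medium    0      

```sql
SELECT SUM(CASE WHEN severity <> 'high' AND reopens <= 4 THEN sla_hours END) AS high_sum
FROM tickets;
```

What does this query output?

ticket_id=700: ✗
ticket_id=701: ✓ → 7
ticket_id=702: ✓ → 42
ticket_id=703: ✗
ticket_id=704: ✓ → 27
ticket_id=705: ✗
ticket_id=706: ✓ → 6
ticket_id=707: ✗
ticket_id=708: ✗
ticket_id=709: ✓ → 4
ticket_id=710: ✓ → 89
ticket_id=711: ✓ → 65
high_sum = 7 + 42 + 27 + 6 + 4 + 89 + 65 = 240

240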